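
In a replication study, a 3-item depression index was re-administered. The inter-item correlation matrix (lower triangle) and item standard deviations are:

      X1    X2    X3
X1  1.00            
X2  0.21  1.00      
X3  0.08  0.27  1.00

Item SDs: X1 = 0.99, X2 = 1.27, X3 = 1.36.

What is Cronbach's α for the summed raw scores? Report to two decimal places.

α = 0.41

Σσ²ᵢ = 0.99² + 1.27² + 1.36² = 4.4426
Covariances σ_ij = r_ij · s_i · s_j:
  σ(X1,X2) = 0.21 × 0.99 × 1.27 = 0.2640
  σ(X1,X3) = 0.08 × 0.99 × 1.36 = 0.1077
  σ(X2,X3) = 0.27 × 1.27 × 1.36 = 0.4663
σ²_T = Σσ²ᵢ + 2·Σσ_ij = 4.4426 + 2 × 0.8380 = 6.1186
α = (3/2)·(1 − 4.4426/6.1186) = 0.41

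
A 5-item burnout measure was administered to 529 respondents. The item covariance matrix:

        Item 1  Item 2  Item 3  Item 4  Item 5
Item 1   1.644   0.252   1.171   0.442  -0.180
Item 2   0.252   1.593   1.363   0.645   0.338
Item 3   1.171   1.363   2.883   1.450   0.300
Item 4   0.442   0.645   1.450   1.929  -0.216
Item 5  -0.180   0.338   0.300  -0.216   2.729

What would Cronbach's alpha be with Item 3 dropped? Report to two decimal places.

Remaining items: Item 1, Item 2, Item 4, Item 5 (k = 4).
Σσᵢ² = 1.644 + 1.593 + 1.929 + 2.729 = 7.895
Var(T) = 7.895 + 2 × 1.281 = 10.457
α (item deleted) = (4/3)·(1 − 7.895/10.457) = 0.33

α = 0.33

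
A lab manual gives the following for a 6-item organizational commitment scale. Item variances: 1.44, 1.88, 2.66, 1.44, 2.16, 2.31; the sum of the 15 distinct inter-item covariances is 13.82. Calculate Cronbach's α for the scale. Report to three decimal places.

Cronbach's α = 0.839

sum of item variances = 1.44 + 1.88 + 2.66 + 1.44 + 2.16 + 2.31 = 11.89
Sum of distinct covariances = 13.82
σ²_total = sum of item variances + 2·Σcov = 11.89 + 2 × 13.82 = 39.53
α = (6/5)·(1 − 11.89/39.53) = 0.839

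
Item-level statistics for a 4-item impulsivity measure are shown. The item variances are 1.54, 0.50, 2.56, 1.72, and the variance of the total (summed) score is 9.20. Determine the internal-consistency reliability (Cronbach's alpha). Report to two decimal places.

Cronbach's alpha = 0.42

Σσ²ᵢ = 1.54 + 0.50 + 2.56 + 1.72 = 6.32
α = (k/(k−1))·(1 − Σσ²ᵢ/σ²_total) = (4/3)·(1 − 6.32/9.20) = 0.42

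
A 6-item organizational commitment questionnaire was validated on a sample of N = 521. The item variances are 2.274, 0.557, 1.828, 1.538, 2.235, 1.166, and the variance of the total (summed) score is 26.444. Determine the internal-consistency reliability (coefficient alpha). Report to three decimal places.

coefficient alpha = 0.764

Σσ²ᵢ = 2.274 + 0.557 + 1.828 + 1.538 + 2.235 + 1.166 = 9.598
α = (k/(k−1))·(1 − Σσ²ᵢ/σ²_total) = (6/5)·(1 − 9.598/26.444) = 0.764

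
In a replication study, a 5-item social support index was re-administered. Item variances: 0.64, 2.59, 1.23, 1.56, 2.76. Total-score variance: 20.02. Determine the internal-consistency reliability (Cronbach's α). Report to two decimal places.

α = 0.70

ΣVar(i) = 0.64 + 2.59 + 1.23 + 1.56 + 2.76 = 8.78
α = (k/(k−1))·(1 − ΣVar(i)/total variance) = (5/4)·(1 − 8.78/20.02) = 0.70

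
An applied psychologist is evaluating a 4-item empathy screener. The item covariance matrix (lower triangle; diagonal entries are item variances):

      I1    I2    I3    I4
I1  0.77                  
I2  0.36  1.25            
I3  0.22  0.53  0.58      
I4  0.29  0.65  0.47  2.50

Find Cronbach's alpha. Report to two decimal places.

Cronbach's alpha = 0.66

Σσ²ᵢ = 0.77 + 1.25 + 0.58 + 2.50 = 5.10
Sum of off-diagonal covariances = 2.52
total variance = 5.10 + 2 × 2.52 = 10.14
α = (k/(k−1))·(1 − Σσ²ᵢ/total variance) = (4/3)·(1 − 5.10/10.14) = 0.66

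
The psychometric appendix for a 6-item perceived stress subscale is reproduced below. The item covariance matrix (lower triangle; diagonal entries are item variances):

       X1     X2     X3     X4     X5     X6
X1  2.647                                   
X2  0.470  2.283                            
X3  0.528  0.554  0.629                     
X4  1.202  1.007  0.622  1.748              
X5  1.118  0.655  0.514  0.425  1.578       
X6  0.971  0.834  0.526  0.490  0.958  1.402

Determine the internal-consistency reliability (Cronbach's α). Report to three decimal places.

α = 0.815

sum of item variances = 2.647 + 2.283 + 0.629 + 1.748 + 1.578 + 1.402 = 10.287
Sum of off-diagonal covariances = 10.874
σ²_T = 10.287 + 2 × 10.874 = 32.035
α = (k/(k−1))·(1 − sum of item variances/σ²_T) = (6/5)·(1 − 10.287/32.035) = 0.815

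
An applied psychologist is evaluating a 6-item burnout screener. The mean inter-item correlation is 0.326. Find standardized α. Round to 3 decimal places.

standardized α = 0.744

Standardized α = k·r̄ / (1 + (k−1)·r̄) = 6 × 0.326 / (1 + 5 × 0.326)
  = 1.9560 / 2.6300 = 0.744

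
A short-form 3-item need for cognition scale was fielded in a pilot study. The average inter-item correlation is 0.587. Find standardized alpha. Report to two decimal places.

α = 0.81

Standardized α = k·r̄ / (1 + (k−1)·r̄) = 3 × 0.587 / (1 + 2 × 0.587)
  = 1.7610 / 2.1740 = 0.81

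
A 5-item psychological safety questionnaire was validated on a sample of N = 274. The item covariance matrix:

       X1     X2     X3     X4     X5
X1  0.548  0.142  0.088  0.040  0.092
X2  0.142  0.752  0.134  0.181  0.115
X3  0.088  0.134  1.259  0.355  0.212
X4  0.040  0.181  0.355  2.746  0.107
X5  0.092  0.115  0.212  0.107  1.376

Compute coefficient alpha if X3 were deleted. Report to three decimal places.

α = 0.266

Remaining items: X1, X2, X4, X5 (k = 4).
sum of item variances = 0.548 + 0.752 + 2.746 + 1.376 = 5.422
total variance = 5.422 + 2 × 0.677 = 6.776
α (item deleted) = (4/3)·(1 − 5.422/6.776) = 0.266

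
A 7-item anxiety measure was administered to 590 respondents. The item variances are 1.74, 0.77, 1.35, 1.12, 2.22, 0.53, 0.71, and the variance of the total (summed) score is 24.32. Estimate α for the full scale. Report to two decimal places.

α = 0.76

Σσ²ᵢ = 1.74 + 0.77 + 1.35 + 1.12 + 2.22 + 0.53 + 0.71 = 8.44
α = (k/(k−1))·(1 − Σσ²ᵢ/σ²_total) = (7/6)·(1 − 8.44/24.32) = 0.76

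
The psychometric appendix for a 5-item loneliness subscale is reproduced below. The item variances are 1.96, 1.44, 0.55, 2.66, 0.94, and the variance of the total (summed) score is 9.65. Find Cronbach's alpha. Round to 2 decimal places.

α = 0.27

Σσᵢ² = 1.96 + 1.44 + 0.55 + 2.66 + 0.94 = 7.55
α = (k/(k−1))·(1 − Σσᵢ²/Var(T)) = (5/4)·(1 − 7.55/9.65) = 0.27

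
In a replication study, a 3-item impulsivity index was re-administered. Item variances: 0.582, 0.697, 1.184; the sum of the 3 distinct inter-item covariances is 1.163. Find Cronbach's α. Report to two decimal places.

α = 0.73

Σσ²ᵢ = 0.582 + 0.697 + 1.184 = 2.463
Sum of distinct covariances = 1.163
Var(T) = Σσ²ᵢ + 2·Σcov = 2.463 + 2 × 1.163 = 4.789
α = (3/2)·(1 − 2.463/4.789) = 0.73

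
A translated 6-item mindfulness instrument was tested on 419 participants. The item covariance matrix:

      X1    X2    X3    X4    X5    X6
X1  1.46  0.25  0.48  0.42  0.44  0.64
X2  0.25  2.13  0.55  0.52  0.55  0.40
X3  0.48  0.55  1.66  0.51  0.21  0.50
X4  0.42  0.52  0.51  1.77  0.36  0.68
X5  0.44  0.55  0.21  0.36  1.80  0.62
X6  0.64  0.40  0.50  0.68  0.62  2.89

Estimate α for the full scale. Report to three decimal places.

α = 0.659

sum of item variances = 1.46 + 2.13 + 1.66 + 1.77 + 1.80 + 2.89 = 11.71
Sum of the distinct covariances = 7.13
σ²_T = 11.71 + 2 × 7.13 = 25.97
α = (k/(k−1))·(1 − sum of item variances/σ²_T) = (6/5)·(1 − 11.71/25.97) = 0.659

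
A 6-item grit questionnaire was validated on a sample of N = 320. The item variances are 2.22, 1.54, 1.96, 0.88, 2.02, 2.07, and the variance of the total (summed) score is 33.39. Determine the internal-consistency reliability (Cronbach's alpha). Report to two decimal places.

Cronbach's alpha = 0.82

Σσ²ᵢ = 2.22 + 1.54 + 1.96 + 0.88 + 2.02 + 2.07 = 10.69
α = (k/(k−1))·(1 − Σσ²ᵢ/σ²_total) = (6/5)·(1 − 10.69/33.39) = 0.82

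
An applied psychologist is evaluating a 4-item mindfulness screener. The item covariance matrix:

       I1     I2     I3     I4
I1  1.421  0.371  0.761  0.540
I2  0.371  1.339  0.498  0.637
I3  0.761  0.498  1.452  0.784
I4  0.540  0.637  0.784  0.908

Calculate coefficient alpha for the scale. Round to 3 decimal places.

coefficient alpha = 0.778

sum of item variances = 1.421 + 1.339 + 1.452 + 0.908 = 5.120
Sum of the distinct covariances = 3.591
σ²_total = 5.120 + 2 × 3.591 = 12.302
α = (k/(k−1))·(1 − sum of item variances/σ²_total) = (4/3)·(1 − 5.120/12.302) = 0.778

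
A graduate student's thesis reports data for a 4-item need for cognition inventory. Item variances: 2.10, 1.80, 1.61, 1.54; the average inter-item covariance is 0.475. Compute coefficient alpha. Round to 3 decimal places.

coefficient alpha = 0.596

ΣVar(i) = 2.10 + 1.80 + 1.61 + 1.54 = 7.05
Sum of the 6 distinct covariances = 6 × 0.475 = 2.850
total variance = ΣVar(i) + 2·Σcov = 7.05 + 2 × 2.850 = 12.750
α = (4/3)·(1 − 7.05/12.750) = 0.596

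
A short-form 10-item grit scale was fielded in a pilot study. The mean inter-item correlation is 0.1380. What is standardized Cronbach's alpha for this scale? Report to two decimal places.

α = 0.62

Standardized α = k·r̄ / (1 + (k−1)·r̄) = 10 × 0.1380 / (1 + 9 × 0.1380)
  = 1.3800 / 2.2420 = 0.62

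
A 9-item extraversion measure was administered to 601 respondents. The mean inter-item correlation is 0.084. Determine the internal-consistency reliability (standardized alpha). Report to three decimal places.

α = 0.452

Standardized α = k·r̄ / (1 + (k−1)·r̄) = 9 × 0.084 / (1 + 8 × 0.084)
  = 0.7560 / 1.6720 = 0.452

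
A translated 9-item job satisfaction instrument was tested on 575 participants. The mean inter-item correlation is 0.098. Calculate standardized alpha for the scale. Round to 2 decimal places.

α = 0.49

Standardized α = k·r̄ / (1 + (k−1)·r̄) = 9 × 0.098 / (1 + 8 × 0.098)
  = 0.8820 / 1.7840 = 0.49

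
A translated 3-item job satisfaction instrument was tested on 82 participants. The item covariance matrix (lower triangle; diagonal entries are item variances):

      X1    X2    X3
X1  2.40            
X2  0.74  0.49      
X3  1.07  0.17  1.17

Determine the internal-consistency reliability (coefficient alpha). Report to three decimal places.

ΣVar(i) = 2.40 + 0.49 + 1.17 = 4.06
Σ_{i<j} σ_ij = 1.98
σ²_total = 4.06 + 2 × 1.98 = 8.02
α = (k/(k−1))·(1 − ΣVar(i)/σ²_total) = (3/2)·(1 − 4.06/8.02) = 0.741

coefficient alpha = 0.741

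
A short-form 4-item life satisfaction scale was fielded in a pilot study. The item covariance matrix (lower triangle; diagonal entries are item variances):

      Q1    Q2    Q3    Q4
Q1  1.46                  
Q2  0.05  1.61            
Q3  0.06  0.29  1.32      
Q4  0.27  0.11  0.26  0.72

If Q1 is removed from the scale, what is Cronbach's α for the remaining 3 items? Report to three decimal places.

Remaining items: Q2, Q3, Q4 (k = 3).
sum of item variances = 1.61 + 1.32 + 0.72 = 3.65
σ²_T = 3.65 + 2 × 0.66 = 4.97
α (item deleted) = (3/2)·(1 − 3.65/4.97) = 0.398

α = 0.398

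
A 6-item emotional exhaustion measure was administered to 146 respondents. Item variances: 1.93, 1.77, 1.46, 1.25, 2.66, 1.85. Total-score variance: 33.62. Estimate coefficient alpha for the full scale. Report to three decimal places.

coefficient alpha = 0.810

Σσ²ᵢ = 1.93 + 1.77 + 1.46 + 1.25 + 2.66 + 1.85 = 10.92
α = (k/(k−1))·(1 − Σσ²ᵢ/total variance) = (6/5)·(1 − 10.92/33.62) = 0.810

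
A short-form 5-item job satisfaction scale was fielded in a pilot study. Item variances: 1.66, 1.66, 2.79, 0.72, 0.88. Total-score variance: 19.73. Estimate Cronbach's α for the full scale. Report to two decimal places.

ΣVar(i) = 1.66 + 1.66 + 2.79 + 0.72 + 0.88 = 7.71
α = (k/(k−1))·(1 − ΣVar(i)/σ²_T) = (5/4)·(1 − 7.71/19.73) = 0.76

α = 0.76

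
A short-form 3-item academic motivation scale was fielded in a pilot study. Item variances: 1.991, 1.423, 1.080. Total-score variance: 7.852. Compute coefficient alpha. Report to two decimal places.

α = 0.64

ΣVar(i) = 1.991 + 1.423 + 1.080 = 4.494
α = (k/(k−1))·(1 − ΣVar(i)/Var(T)) = (3/2)·(1 − 4.494/7.852) = 0.64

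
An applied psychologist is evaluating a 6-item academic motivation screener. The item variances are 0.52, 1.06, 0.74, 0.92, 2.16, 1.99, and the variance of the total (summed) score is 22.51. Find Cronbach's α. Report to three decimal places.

Cronbach's α = 0.806

Σσᵢ² = 0.52 + 1.06 + 0.74 + 0.92 + 2.16 + 1.99 = 7.39
α = (k/(k−1))·(1 − Σσᵢ²/σ²_total) = (6/5)·(1 − 7.39/22.51) = 0.806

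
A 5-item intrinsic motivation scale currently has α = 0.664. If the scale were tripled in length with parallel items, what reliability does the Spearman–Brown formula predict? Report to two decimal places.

predicted reliability = 0.86

Length factor m = 3
α' = m·α / (1 + (m−1)·α)
   = 3 × 0.664 / (1 + (3 − 1) × 0.664)
   = 1.9920 / 2.3280 = 0.86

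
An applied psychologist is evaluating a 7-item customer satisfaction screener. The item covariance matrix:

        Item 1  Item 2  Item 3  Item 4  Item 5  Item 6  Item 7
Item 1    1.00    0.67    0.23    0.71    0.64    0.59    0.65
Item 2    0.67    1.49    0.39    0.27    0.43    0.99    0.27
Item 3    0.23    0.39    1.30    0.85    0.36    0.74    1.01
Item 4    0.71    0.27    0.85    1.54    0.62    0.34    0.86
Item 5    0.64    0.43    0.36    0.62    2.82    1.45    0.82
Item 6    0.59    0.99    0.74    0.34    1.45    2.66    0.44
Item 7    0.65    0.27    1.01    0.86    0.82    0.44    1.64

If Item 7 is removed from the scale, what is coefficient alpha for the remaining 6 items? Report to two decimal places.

Remaining items: Item 1, Item 2, Item 3, Item 4, Item 5, Item 6 (k = 6).
Σσ²ᵢ = 1.00 + 1.49 + 1.30 + 1.54 + 2.82 + 2.66 = 10.81
σ²_T = 10.81 + 2 × 9.28 = 29.37
α (item deleted) = (6/5)·(1 − 10.81/29.37) = 0.76

coefficient alpha = 0.76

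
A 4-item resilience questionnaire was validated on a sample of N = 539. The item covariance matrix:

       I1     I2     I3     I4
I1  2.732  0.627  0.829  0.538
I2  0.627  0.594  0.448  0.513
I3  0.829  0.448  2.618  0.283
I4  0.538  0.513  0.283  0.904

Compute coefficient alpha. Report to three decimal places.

ΣVar(i) = 2.732 + 0.594 + 2.618 + 0.904 = 6.848
Σ_{i<j} σ_ij = 3.238
Var(T) = 6.848 + 2 × 3.238 = 13.324
α = (k/(k−1))·(1 − ΣVar(i)/Var(T)) = (4/3)·(1 − 6.848/13.324) = 0.648

coefficient alpha = 0.648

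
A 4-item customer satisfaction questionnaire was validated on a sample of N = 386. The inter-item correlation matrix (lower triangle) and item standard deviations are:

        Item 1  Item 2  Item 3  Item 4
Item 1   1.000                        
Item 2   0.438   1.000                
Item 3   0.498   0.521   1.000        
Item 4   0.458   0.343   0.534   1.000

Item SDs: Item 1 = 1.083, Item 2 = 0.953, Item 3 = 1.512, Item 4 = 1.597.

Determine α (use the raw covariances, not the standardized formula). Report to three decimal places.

Σσ²ᵢ = 1.083² + 0.953² + 1.512² + 1.597² = 6.9177
Covariances σ_ij = r_ij · s_i · s_j:
  σ(Item 1,Item 2) = 0.438 × 1.083 × 0.953 = 0.4521
  σ(Item 1,Item 3) = 0.498 × 1.083 × 1.512 = 0.8155
  σ(Item 1,Item 4) = 0.458 × 1.083 × 1.597 = 0.7921
  σ(Item 2,Item 3) = 0.521 × 0.953 × 1.512 = 0.7507
  σ(Item 2,Item 4) = 0.343 × 0.953 × 1.597 = 0.5220
  σ(Item 3,Item 4) = 0.534 × 1.512 × 1.597 = 1.2894
σ²_T = Σσ²ᵢ + 2·Σσ_ij = 6.9177 + 2 × 4.6218 = 16.1613
α = (4/3)·(1 − 6.9177/16.1613) = 0.763

α = 0.763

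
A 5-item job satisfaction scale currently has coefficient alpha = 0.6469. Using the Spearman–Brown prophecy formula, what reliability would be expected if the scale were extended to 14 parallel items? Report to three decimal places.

Length factor m = 14/5 = 2.8000
α' = m·α / (1 + (m−1)·α)
   = 14/5 × 0.6469 / (1 + (14/5 − 1) × 0.6469)
   = 1.8113 / 2.1644 = 0.837

predicted reliability = 0.837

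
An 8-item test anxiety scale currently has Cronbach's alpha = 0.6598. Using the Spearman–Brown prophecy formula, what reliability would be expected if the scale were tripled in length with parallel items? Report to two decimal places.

Length factor m = 3
α' = m·α / (1 + (m−1)·α)
   = 3 × 0.6598 / (1 + (3 − 1) × 0.6598)
   = 1.9794 / 2.3196 = 0.85

predicted reliability = 0.85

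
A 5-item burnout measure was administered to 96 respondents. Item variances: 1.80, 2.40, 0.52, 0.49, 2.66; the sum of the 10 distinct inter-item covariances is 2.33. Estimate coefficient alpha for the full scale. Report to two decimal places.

Σσᵢ² = 1.80 + 2.40 + 0.52 + 0.49 + 2.66 = 7.87
Sum of distinct covariances = 2.33
σ²_T = Σσᵢ² + 2·Σcov = 7.87 + 2 × 2.33 = 12.53
α = (5/4)·(1 − 7.87/12.53) = 0.46

α = 0.46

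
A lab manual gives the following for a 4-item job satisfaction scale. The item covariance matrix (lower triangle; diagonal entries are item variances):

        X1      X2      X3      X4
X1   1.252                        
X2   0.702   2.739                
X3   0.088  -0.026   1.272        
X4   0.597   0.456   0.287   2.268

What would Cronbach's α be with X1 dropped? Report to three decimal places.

Cronbach's α = 0.279

Remaining items: X2, X3, X4 (k = 3).
Σσ²ᵢ = 2.739 + 1.272 + 2.268 = 6.279
σ²_total = 6.279 + 2 × 0.717 = 7.713
α (item deleted) = (3/2)·(1 − 6.279/7.713) = 0.279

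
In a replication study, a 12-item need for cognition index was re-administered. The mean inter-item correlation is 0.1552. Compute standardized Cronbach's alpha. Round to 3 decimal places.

α = 0.688

Standardized α = k·r̄ / (1 + (k−1)·r̄) = 12 × 0.1552 / (1 + 11 × 0.1552)
  = 1.8624 / 2.7072 = 0.688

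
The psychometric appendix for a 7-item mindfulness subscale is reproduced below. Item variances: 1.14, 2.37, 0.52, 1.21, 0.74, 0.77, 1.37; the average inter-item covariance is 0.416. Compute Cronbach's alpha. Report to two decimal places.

ΣVar(i) = 1.14 + 2.37 + 0.52 + 1.21 + 0.74 + 0.77 + 1.37 = 8.12
Sum of the 21 distinct covariances = 21 × 0.416 = 8.736
σ²_T = ΣVar(i) + 2·Σcov = 8.12 + 2 × 8.736 = 25.592
α = (7/6)·(1 − 8.12/25.592) = 0.80

Cronbach's alpha = 0.80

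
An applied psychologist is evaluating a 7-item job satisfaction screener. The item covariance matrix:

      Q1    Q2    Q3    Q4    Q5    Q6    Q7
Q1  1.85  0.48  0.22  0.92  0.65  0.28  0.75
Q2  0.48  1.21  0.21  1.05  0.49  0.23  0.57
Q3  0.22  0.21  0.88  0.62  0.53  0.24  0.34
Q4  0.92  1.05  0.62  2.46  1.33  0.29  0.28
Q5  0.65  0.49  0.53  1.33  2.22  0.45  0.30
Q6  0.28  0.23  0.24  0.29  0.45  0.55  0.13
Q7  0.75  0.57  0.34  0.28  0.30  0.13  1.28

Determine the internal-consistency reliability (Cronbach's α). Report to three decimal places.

Cronbach's α = 0.776

Σσ²ᵢ = 1.85 + 1.21 + 0.88 + 2.46 + 2.22 + 0.55 + 1.28 = 10.45
Sum of off-diagonal covariances = 10.36
total variance = 10.45 + 2 × 10.36 = 31.17
α = (k/(k−1))·(1 − Σσ²ᵢ/total variance) = (7/6)·(1 − 10.45/31.17) = 0.776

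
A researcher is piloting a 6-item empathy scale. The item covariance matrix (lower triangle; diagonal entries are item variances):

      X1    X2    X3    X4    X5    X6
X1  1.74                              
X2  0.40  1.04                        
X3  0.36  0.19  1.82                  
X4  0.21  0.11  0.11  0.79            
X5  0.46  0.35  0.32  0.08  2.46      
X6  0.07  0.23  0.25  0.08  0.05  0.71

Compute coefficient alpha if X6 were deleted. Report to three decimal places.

Remaining items: X1, X2, X3, X4, X5 (k = 5).
Σσ²ᵢ = 1.74 + 1.04 + 1.82 + 0.79 + 2.46 = 7.85
σ²_total = 7.85 + 2 × 2.59 = 13.03
α (item deleted) = (5/4)·(1 − 7.85/13.03) = 0.497

coefficient alpha = 0.497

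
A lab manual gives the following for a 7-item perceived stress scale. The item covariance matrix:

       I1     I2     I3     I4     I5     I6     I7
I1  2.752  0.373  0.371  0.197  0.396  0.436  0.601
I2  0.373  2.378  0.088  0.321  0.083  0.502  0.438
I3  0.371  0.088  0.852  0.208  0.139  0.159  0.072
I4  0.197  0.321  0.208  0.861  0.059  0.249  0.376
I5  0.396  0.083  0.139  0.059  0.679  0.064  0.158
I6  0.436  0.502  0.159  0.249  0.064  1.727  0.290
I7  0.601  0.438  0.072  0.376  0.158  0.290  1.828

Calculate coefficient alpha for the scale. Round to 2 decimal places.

Σσ²ᵢ = 2.752 + 2.378 + 0.852 + 0.861 + 0.679 + 1.727 + 1.828 = 11.077
Sum of off-diagonal covariances = 5.580
Var(T) = 11.077 + 2 × 5.580 = 22.237
α = (k/(k−1))·(1 − Σσ²ᵢ/Var(T)) = (7/6)·(1 − 11.077/22.237) = 0.59

coefficient alpha = 0.59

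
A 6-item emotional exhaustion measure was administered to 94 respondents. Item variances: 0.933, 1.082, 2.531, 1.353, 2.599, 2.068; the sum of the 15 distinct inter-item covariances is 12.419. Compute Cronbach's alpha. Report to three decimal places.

Σσᵢ² = 0.933 + 1.082 + 2.531 + 1.353 + 2.599 + 2.068 = 10.566
Sum of distinct covariances = 12.419
σ²_T = Σσᵢ² + 2·Σcov = 10.566 + 2 × 12.419 = 35.404
α = (6/5)·(1 − 10.566/35.404) = 0.842

Cronbach's alpha = 0.842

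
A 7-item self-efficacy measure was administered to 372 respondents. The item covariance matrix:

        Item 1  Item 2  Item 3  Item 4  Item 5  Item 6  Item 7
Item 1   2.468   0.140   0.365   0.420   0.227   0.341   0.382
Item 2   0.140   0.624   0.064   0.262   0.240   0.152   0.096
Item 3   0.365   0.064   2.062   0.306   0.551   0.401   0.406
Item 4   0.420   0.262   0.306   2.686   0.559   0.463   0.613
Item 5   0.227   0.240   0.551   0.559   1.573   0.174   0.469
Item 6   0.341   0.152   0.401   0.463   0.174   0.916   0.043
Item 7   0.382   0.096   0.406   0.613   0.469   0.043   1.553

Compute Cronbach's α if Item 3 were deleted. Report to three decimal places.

Remaining items: Item 1, Item 2, Item 4, Item 5, Item 6, Item 7 (k = 6).
Σσᵢ² = 2.468 + 0.624 + 2.686 + 1.573 + 0.916 + 1.553 = 9.820
total variance = 9.820 + 2 × 4.581 = 18.982
α (item deleted) = (6/5)·(1 − 9.820/18.982) = 0.579

Cronbach's α = 0.579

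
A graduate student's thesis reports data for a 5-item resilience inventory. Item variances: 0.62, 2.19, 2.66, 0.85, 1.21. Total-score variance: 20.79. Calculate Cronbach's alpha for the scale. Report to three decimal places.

Cronbach's alpha = 0.797

Σσ²ᵢ = 0.62 + 2.19 + 2.66 + 0.85 + 1.21 = 7.53
α = (k/(k−1))·(1 − Σσ²ᵢ/σ²_T) = (5/4)·(1 − 7.53/20.79) = 0.797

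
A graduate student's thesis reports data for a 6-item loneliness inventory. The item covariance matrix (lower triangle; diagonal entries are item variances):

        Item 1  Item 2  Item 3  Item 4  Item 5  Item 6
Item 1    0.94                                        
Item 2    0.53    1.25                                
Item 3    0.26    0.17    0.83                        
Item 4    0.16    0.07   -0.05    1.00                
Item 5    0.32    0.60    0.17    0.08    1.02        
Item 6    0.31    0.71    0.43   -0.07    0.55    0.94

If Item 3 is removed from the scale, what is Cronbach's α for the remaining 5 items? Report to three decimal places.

Remaining items: Item 1, Item 2, Item 4, Item 5, Item 6 (k = 5).
sum of item variances = 0.94 + 1.25 + 1.00 + 1.02 + 0.94 = 5.15
σ²_T = 5.15 + 2 × 3.26 = 11.67
α (item deleted) = (5/4)·(1 − 5.15/11.67) = 0.698

α = 0.698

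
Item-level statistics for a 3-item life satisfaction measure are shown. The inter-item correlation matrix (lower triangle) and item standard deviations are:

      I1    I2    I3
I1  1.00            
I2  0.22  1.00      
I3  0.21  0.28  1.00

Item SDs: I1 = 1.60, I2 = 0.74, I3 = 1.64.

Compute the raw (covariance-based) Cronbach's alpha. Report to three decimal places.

Cronbach's alpha = 0.426

Σσ²ᵢ = 1.60² + 0.74² + 1.64² = 5.7972
Covariances σ_ij = r_ij · s_i · s_j:
  σ(I1,I2) = 0.22 × 1.60 × 0.74 = 0.2605
  σ(I1,I3) = 0.21 × 1.60 × 1.64 = 0.5510
  σ(I2,I3) = 0.28 × 0.74 × 1.64 = 0.3398
σ²_T = Σσ²ᵢ + 2·Σσ_ij = 5.7972 + 2 × 1.1513 = 8.0998
α = (3/2)·(1 − 5.7972/8.0998) = 0.426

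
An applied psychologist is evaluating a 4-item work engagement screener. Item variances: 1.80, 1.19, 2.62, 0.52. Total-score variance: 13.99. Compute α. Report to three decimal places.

ΣVar(i) = 1.80 + 1.19 + 2.62 + 0.52 = 6.13
α = (k/(k−1))·(1 − ΣVar(i)/σ²_total) = (4/3)·(1 − 6.13/13.99) = 0.749

α = 0.749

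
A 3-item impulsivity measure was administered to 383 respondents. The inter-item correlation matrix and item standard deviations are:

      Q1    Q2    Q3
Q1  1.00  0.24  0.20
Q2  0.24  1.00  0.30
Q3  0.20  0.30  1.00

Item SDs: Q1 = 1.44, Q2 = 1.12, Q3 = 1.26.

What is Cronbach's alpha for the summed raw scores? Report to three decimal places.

Σσ²ᵢ = 1.44² + 1.12² + 1.26² = 4.9156
Covariances σ_ij = r_ij · s_i · s_j:
  σ(Q1,Q2) = 0.24 × 1.44 × 1.12 = 0.3871
  σ(Q1,Q3) = 0.20 × 1.44 × 1.26 = 0.3629
  σ(Q2,Q3) = 0.30 × 1.12 × 1.26 = 0.4234
σ²_T = Σσ²ᵢ + 2·Σσ_ij = 4.9156 + 2 × 1.1734 = 7.2624
α = (3/2)·(1 − 4.9156/7.2624) = 0.485

α = 0.485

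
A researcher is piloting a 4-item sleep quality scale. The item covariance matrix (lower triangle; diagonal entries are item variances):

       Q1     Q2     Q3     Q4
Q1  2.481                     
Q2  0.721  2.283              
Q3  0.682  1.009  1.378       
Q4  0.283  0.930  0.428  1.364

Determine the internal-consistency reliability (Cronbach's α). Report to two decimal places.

Σσ²ᵢ = 2.481 + 2.283 + 1.378 + 1.364 = 7.506
Σ_{i<j} σ_ij = 4.053
σ²_T = 7.506 + 2 × 4.053 = 15.612
α = (k/(k−1))·(1 − Σσ²ᵢ/σ²_T) = (4/3)·(1 − 7.506/15.612) = 0.69

Cronbach's α = 0.69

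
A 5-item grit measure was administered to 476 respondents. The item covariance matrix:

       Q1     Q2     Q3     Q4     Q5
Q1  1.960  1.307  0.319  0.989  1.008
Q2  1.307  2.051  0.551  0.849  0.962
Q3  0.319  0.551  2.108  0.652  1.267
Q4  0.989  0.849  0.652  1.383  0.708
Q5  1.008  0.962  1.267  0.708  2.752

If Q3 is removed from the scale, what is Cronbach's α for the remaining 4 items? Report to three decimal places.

α = 0.785

Remaining items: Q1, Q2, Q4, Q5 (k = 4).
sum of item variances = 1.960 + 2.051 + 1.383 + 2.752 = 8.146
total variance = 8.146 + 2 × 5.823 = 19.792
α (item deleted) = (4/3)·(1 − 8.146/19.792) = 0.785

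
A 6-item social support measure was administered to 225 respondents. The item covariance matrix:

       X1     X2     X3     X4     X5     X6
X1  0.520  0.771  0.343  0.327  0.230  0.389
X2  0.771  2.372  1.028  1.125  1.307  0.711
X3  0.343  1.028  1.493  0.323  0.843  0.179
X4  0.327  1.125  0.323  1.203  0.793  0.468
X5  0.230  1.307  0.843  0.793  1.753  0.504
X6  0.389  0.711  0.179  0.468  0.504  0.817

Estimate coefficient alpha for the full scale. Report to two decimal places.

α = 0.84

ΣVar(i) = 0.520 + 2.372 + 1.493 + 1.203 + 1.753 + 0.817 = 8.158
Sum of off-diagonal covariances = 9.341
σ²_T = 8.158 + 2 × 9.341 = 26.840
α = (k/(k−1))·(1 − ΣVar(i)/σ²_T) = (6/5)·(1 − 8.158/26.840) = 0.84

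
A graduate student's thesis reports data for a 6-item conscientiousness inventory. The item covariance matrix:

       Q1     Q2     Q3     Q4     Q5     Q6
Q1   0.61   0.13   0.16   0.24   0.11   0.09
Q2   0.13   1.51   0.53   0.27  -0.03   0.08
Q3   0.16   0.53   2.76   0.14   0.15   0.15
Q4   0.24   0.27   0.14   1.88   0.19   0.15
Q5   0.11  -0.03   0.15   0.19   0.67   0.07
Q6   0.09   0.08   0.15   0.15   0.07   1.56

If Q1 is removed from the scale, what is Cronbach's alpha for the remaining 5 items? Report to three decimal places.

Remaining items: Q2, Q3, Q4, Q5, Q6 (k = 5).
sum of item variances = 1.51 + 2.76 + 1.88 + 0.67 + 1.56 = 8.38
σ²_total = 8.38 + 2 × 1.70 = 11.78
α (item deleted) = (5/4)·(1 − 8.38/11.78) = 0.361

Cronbach's alpha = 0.361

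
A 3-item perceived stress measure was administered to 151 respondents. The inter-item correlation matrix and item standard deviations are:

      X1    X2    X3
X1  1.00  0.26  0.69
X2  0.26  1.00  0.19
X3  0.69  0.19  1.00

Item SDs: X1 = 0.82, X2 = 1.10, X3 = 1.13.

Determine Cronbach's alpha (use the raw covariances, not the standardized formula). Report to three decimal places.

Cronbach's alpha = 0.619

Σσ²ᵢ = 0.82² + 1.10² + 1.13² = 3.1593
Covariances σ_ij = r_ij · s_i · s_j:
  σ(X1,X2) = 0.26 × 0.82 × 1.10 = 0.2345
  σ(X1,X3) = 0.69 × 0.82 × 1.13 = 0.6394
  σ(X2,X3) = 0.19 × 1.10 × 1.13 = 0.2362
σ²_T = Σσ²ᵢ + 2·Σσ_ij = 3.1593 + 2 × 1.1101 = 5.3795
α = (3/2)·(1 − 3.1593/5.3795) = 0.619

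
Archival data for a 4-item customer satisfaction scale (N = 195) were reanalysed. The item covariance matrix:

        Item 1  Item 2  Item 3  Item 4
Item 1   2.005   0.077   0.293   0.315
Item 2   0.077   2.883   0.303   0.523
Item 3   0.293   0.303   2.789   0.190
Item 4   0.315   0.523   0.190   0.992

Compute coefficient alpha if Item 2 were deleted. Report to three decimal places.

Remaining items: Item 1, Item 3, Item 4 (k = 3).
Σσ²ᵢ = 2.005 + 2.789 + 0.992 = 5.786
σ²_T = 5.786 + 2 × 0.798 = 7.382
α (item deleted) = (3/2)·(1 − 5.786/7.382) = 0.324

coefficient alpha = 0.324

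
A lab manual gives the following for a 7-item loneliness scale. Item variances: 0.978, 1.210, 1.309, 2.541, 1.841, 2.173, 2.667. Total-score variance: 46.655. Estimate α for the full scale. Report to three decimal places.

Σσᵢ² = 0.978 + 1.210 + 1.309 + 2.541 + 1.841 + 2.173 + 2.667 = 12.719
α = (k/(k−1))·(1 − Σσᵢ²/σ²_T) = (7/6)·(1 − 12.719/46.655) = 0.849

α = 0.849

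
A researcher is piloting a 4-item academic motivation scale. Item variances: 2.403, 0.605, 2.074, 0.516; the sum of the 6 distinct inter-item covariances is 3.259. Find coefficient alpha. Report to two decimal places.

Σσ²ᵢ = 2.403 + 0.605 + 2.074 + 0.516 = 5.598
Sum of distinct covariances = 3.259
total variance = Σσ²ᵢ + 2·Σcov = 5.598 + 2 × 3.259 = 12.116
α = (4/3)·(1 − 5.598/12.116) = 0.72

coefficient alpha = 0.72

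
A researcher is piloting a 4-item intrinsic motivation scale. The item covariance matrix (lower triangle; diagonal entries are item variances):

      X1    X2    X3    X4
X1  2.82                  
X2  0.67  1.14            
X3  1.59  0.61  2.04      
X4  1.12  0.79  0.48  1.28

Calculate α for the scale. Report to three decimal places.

α = 0.788

sum of item variances = 2.82 + 1.14 + 2.04 + 1.28 = 7.28
Sum of the distinct covariances = 5.26
σ²_T = 7.28 + 2 × 5.26 = 17.80
α = (k/(k−1))·(1 − sum of item variances/σ²_T) = (4/3)·(1 − 7.28/17.80) = 0.788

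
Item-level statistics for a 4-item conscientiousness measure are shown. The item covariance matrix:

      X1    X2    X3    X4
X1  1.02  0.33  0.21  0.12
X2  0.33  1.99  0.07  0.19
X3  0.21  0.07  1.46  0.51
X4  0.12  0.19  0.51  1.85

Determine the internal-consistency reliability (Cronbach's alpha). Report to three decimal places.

sum of item variances = 1.02 + 1.99 + 1.46 + 1.85 = 6.32
Sum of the distinct covariances = 1.43
σ²_T = 6.32 + 2 × 1.43 = 9.18
α = (k/(k−1))·(1 − sum of item variances/σ²_T) = (4/3)·(1 − 6.32/9.18) = 0.415

α = 0.415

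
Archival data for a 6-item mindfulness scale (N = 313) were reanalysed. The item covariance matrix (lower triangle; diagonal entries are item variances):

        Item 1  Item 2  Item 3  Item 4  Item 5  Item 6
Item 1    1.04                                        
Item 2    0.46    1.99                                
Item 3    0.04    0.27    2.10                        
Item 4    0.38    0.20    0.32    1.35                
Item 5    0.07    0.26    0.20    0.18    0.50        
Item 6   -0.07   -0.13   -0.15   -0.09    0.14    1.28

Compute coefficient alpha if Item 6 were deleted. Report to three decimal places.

Remaining items: Item 1, Item 2, Item 3, Item 4, Item 5 (k = 5).
Σσ²ᵢ = 1.04 + 1.99 + 2.10 + 1.35 + 0.50 = 6.98
σ²_total = 6.98 + 2 × 2.38 = 11.74
α (item deleted) = (5/4)·(1 − 6.98/11.74) = 0.507

coefficient alpha = 0.507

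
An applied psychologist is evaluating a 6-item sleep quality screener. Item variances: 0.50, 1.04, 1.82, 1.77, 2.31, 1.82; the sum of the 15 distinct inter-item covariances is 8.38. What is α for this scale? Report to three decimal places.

α = 0.773

sum of item variances = 0.50 + 1.04 + 1.82 + 1.77 + 2.31 + 1.82 = 9.26
Sum of distinct covariances = 8.38
total variance = sum of item variances + 2·Σcov = 9.26 + 2 × 8.38 = 26.02
α = (6/5)·(1 − 9.26/26.02) = 0.773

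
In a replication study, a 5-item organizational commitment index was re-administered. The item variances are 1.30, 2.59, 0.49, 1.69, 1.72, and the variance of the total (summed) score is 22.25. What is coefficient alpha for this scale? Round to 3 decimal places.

sum of item variances = 1.30 + 2.59 + 0.49 + 1.69 + 1.72 = 7.79
α = (k/(k−1))·(1 − sum of item variances/σ²_T) = (5/4)·(1 − 7.79/22.25) = 0.812

α = 0.812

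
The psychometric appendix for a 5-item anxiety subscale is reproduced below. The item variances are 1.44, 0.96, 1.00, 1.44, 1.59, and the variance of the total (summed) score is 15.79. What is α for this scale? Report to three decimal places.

sum of item variances = 1.44 + 0.96 + 1.00 + 1.44 + 1.59 = 6.43
α = (k/(k−1))·(1 − sum of item variances/total variance) = (5/4)·(1 − 6.43/15.79) = 0.741

α = 0.741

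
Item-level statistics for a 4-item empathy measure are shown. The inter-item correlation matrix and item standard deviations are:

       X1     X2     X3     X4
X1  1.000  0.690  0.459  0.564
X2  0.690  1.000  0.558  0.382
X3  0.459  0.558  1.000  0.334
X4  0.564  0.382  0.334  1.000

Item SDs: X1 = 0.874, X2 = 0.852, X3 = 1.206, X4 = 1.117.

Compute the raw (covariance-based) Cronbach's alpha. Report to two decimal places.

Σσ²ᵢ = 0.874² + 0.852² + 1.206² + 1.117² = 4.1919
Covariances σ_ij = r_ij · s_i · s_j:
  σ(X1,X2) = 0.690 × 0.874 × 0.852 = 0.5138
  σ(X1,X3) = 0.459 × 0.874 × 1.206 = 0.4838
  σ(X1,X4) = 0.564 × 0.874 × 1.117 = 0.5506
  σ(X2,X3) = 0.558 × 0.852 × 1.206 = 0.5734
  σ(X2,X4) = 0.382 × 0.852 × 1.117 = 0.3635
  σ(X3,X4) = 0.334 × 1.206 × 1.117 = 0.4499
σ²_T = Σσ²ᵢ + 2·Σσ_ij = 4.1919 + 2 × 2.9350 = 10.0619
α = (4/3)·(1 − 4.1919/10.0619) = 0.78

α = 0.78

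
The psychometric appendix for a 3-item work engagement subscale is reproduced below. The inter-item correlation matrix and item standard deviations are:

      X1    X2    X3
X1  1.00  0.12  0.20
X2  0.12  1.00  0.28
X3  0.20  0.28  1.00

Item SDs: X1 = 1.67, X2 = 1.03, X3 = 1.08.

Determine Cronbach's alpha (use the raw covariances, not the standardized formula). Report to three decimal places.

Σσ²ᵢ = 1.67² + 1.03² + 1.08² = 5.0162
Covariances σ_ij = r_ij · s_i · s_j:
  σ(X1,X2) = 0.12 × 1.67 × 1.03 = 0.2064
  σ(X1,X3) = 0.20 × 1.67 × 1.08 = 0.3607
  σ(X2,X3) = 0.28 × 1.03 × 1.08 = 0.3115
σ²_T = Σσ²ᵢ + 2·Σσ_ij = 5.0162 + 2 × 0.8786 = 6.7734
α = (3/2)·(1 − 5.0162/6.7734) = 0.389

α = 0.389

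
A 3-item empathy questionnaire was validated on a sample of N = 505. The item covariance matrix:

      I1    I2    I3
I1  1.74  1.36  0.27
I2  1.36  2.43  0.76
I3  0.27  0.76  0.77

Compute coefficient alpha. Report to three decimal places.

α = 0.738

sum of item variances = 1.74 + 2.43 + 0.77 = 4.94
Sum of off-diagonal covariances = 2.39
Var(T) = 4.94 + 2 × 2.39 = 9.72
α = (k/(k−1))·(1 − sum of item variances/Var(T)) = (3/2)·(1 − 4.94/9.72) = 0.738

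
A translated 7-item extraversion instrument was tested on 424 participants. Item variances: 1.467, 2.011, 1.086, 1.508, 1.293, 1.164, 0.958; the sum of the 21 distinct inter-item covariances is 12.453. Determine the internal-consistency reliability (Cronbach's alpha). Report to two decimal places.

sum of item variances = 1.467 + 2.011 + 1.086 + 1.508 + 1.293 + 1.164 + 0.958 = 9.487
Sum of distinct covariances = 12.453
Var(T) = sum of item variances + 2·Σcov = 9.487 + 2 × 12.453 = 34.393
α = (7/6)·(1 − 9.487/34.393) = 0.84

α = 0.84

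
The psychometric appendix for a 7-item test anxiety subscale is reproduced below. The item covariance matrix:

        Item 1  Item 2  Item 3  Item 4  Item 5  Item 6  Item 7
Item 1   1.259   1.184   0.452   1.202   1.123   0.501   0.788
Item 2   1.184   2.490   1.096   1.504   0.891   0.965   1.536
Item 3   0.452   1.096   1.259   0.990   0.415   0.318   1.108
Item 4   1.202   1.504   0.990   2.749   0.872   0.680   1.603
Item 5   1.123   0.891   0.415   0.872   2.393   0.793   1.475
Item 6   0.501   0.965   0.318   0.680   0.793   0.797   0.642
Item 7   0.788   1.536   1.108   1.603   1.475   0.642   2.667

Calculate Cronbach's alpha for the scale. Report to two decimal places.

Σσ²ᵢ = 1.259 + 2.490 + 1.259 + 2.749 + 2.393 + 0.797 + 2.667 = 13.614
Sum of off-diagonal covariances = 20.138
σ²_total = 13.614 + 2 × 20.138 = 53.890
α = (k/(k−1))·(1 − Σσ²ᵢ/σ²_total) = (7/6)·(1 − 13.614/53.890) = 0.87

Cronbach's alpha = 0.87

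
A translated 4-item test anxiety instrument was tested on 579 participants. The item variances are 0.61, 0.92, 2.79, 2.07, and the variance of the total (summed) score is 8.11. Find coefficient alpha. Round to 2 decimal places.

Σσ²ᵢ = 0.61 + 0.92 + 2.79 + 2.07 = 6.39
α = (k/(k−1))·(1 − Σσ²ᵢ/σ²_total) = (4/3)·(1 − 6.39/8.11) = 0.28

coefficient alpha = 0.28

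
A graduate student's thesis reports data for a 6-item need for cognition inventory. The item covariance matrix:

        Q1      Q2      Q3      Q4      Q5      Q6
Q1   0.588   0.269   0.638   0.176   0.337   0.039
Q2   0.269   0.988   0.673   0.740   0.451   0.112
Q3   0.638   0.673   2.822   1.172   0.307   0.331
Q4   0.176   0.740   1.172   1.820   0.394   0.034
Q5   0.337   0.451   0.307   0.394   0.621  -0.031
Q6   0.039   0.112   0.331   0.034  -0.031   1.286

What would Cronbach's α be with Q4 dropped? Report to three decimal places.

Remaining items: Q1, Q2, Q3, Q5, Q6 (k = 5).
ΣVar(i) = 0.588 + 0.988 + 2.822 + 0.621 + 1.286 = 6.305
total variance = 6.305 + 2 × 3.126 = 12.557
α (item deleted) = (5/4)·(1 − 6.305/12.557) = 0.622

α = 0.622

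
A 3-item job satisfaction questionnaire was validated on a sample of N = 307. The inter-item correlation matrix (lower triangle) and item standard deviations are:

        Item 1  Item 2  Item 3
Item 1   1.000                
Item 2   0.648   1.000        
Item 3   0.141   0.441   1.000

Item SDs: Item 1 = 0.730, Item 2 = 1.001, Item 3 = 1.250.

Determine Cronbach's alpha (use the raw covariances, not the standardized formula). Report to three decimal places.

Σσ²ᵢ = 0.730² + 1.001² + 1.250² = 3.0974
Covariances σ_ij = r_ij · s_i · s_j:
  σ(Item 1,Item 2) = 0.648 × 0.730 × 1.001 = 0.4735
  σ(Item 1,Item 3) = 0.141 × 0.730 × 1.250 = 0.1287
  σ(Item 2,Item 3) = 0.441 × 1.001 × 1.250 = 0.5518
σ²_T = Σσ²ᵢ + 2·Σσ_ij = 3.0974 + 2 × 1.1540 = 5.4054
α = (3/2)·(1 − 3.0974/5.4054) = 0.640

Cronbach's alpha = 0.640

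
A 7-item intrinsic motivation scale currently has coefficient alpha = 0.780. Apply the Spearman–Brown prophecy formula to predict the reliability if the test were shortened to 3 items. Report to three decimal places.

Length factor m = 3/7 = 0.4286
α' = m·α / (1 − (1−m)·α)
   = 3/7 × 0.780 / (1 − (1 − 3/7) × 0.780)
   = 0.3343 / 0.5543 = 0.603

predicted reliability = 0.603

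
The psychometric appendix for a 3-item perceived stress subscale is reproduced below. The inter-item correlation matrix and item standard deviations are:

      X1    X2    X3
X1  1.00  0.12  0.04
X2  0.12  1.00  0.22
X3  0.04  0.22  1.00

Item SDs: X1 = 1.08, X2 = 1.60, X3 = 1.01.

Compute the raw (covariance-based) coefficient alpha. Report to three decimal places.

coefficient alpha = 0.305

Σσ²ᵢ = 1.08² + 1.60² + 1.01² = 4.7465
Covariances σ_ij = r_ij · s_i · s_j:
  σ(X1,X2) = 0.12 × 1.08 × 1.60 = 0.2074
  σ(X1,X3) = 0.04 × 1.08 × 1.01 = 0.0436
  σ(X2,X3) = 0.22 × 1.60 × 1.01 = 0.3555
σ²_T = Σσ²ᵢ + 2·Σσ_ij = 4.7465 + 2 × 0.6065 = 5.9595
α = (3/2)·(1 − 4.7465/5.9595) = 0.305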